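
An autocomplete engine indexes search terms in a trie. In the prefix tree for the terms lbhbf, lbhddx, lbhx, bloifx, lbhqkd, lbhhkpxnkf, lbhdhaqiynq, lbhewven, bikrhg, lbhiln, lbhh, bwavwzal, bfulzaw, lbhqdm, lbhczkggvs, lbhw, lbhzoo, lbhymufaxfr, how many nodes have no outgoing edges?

Leaves are exactly the stored words that no other stored word extends.
Those words: "bfulzaw", "bikrhg", "bloifx", "bwavwzal", "lbhbf", "lbhczkggvs", "lbhddx", "lbhdhaqiynq", "lbhewven", "lbhhkpxnkf", "lbhiln", "lbhqdm", "lbhqkd", "lbhw", "lbhx", "lbhymufaxfr", "lbhzoo"
Leaf count: 17

17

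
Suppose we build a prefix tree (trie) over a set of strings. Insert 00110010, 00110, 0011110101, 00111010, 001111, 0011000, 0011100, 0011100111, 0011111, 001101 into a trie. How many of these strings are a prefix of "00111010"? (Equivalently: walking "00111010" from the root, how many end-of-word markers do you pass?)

Check each prefix of "00111010" against the stored set — each match is an end-marker on the path.
Prefixes of the query that are stored words: "00111010"
Count: 1

1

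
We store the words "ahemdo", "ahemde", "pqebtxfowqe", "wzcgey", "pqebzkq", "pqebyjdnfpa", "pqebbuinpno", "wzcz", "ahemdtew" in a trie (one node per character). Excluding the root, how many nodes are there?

Trace insertions, counting only characters that open a new branch:
  "ahemdo" → 6 new (a, h, e, m, d, o)
  "ahemde" → prefix "ahemd" already present; 1 new (e)
  "pqebtxfowqe" → 11 new (p, q, e, b, t, x, f, o, w, q, e)
  "wzcgey" → 6 new (w, z, c, g, e, y)
  "pqebzkq" → prefix "pqeb" already present; 3 new (z, k, q)
  "pqebyjdnfpa" → prefix "pqeb" already present; 7 new (y, j, d, n, f, p, a)
  "pqebbuinpno" → prefix "pqeb" already present; 7 new (b, u, i, n, p, n, o)
  "wzcz" → prefix "wzc" already present; 1 new (z)
  "ahemdtew" → prefix "ahemd" already present; 3 new (t, e, w)
Total nodes = 6 + 1 + 11 + 6 + 3 + 7 + 7 + 1 + 3 = 45

45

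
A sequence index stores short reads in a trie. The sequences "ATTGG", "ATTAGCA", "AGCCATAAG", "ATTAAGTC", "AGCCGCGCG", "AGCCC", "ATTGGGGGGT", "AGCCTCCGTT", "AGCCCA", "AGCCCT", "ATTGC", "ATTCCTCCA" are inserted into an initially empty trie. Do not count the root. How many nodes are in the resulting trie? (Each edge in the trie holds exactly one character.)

47

Insert word by word; a character creates a node only if that edge doesn't already exist:
  "ATTGG" → 5 new (A, T, T, G, G)
  "ATTAGCA" → prefix "ATT" already present; 4 new (A, G, C, A)
  "AGCCATAAG" → prefix "A" already present; 8 new (G, C, C, A, T, A, A, G)
  "ATTAAGTC" → prefix "ATTA" already present; 4 new (A, G, T, C)
  "AGCCGCGCG" → prefix "AGCC" already present; 5 new (G, C, G, C, G)
  "AGCCC" → prefix "AGCC" already present; 1 new (C)
  "ATTGGGGGGT" → prefix "ATTGG" already present; 5 new (G, G, G, G, T)
  "AGCCTCCGTT" → prefix "AGCC" already present; 6 new (T, C, C, G, T, T)
  "AGCCCA" → prefix "AGCCC" already present; 1 new (A)
  "AGCCCT" → prefix "AGCCC" already present; 1 new (T)
  "ATTGC" → prefix "ATTG" already present; 1 new (C)
  "ATTCCTCCA" → prefix "ATT" already present; 6 new (C, C, T, C, C, A)
Total nodes = 5 + 4 + 8 + 4 + 5 + 1 + 5 + 6 + 1 + 1 + 1 + 6 = 47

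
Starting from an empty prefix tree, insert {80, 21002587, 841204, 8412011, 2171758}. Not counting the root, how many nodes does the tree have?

For each word, the new-node count is its length minus the longest prefix already in the trie:
  "80" → 2 new (8, 0)
  "21002587" → 8 new (2, 1, 0, 0, 2, 5, 8, 7)
  "841204" → prefix "8" already present; 5 new (4, 1, 2, 0, 4)
  "8412011" → prefix "84120" already present; 2 new (1, 1)
  "2171758" → prefix "21" already present; 5 new (7, 1, 7, 5, 8)
Total nodes = 2 + 8 + 5 + 2 + 5 = 22

22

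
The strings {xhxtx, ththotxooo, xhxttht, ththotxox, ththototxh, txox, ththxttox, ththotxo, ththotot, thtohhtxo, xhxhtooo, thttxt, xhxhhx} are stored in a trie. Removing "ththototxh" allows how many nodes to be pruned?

After clearing the end-marker at "ththototxh", prune upward until reaching a node still needed by another word.
The suffix "xh" (2 nodes) is used only by "ththototxh"; "ththotot" is itself a stored word, so pruning stops there.
Nodes removed: 2

2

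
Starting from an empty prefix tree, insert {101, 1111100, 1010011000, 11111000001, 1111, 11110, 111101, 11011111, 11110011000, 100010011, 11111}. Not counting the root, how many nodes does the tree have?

Count nodes per top-level branch (shared prefixes stored once):
  '1'-branch (100010011, 101, 1010011000, 11011111, 1111, 11110, 11110011000, 111101, 11111, 1111100, 11111000001): 41 nodes
Sum: 41

41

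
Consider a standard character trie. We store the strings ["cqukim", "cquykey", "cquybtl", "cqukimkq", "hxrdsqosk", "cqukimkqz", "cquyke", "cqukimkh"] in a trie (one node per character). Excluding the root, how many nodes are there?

26

Trie structure (* marks end of a word):
(root)
├─ c
│  └─ q
│     └─ u
│        ├─ k
│        │  └─ i
│        │     └─ m *
│        │        └─ k
│        │           ├─ h *
│        │           └─ q *
│        │              └─ z *
│        └─ y
│           ├─ b
│           │  └─ t
│           │     └─ l *
│           └─ k
│              └─ e *
│                 └─ y *
└─ h
   └─ x
      └─ r
         └─ d
            └─ s
               └─ q
                  └─ o
                     └─ s
                        └─ k *
Counting every labelled node above: 26.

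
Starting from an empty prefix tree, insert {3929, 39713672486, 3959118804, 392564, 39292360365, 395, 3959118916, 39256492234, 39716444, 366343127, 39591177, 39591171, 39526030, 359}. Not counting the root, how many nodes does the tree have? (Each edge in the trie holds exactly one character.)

Trace insertions, counting only characters that open a new branch:
  "3929" → 4 new (3, 9, 2, 9)
  "39713672486" → prefix "39" already present; 9 new (7, 1, 3, 6, 7, 2, 4, 8, 6)
  "3959118804" → prefix "39" already present; 8 new (5, 9, 1, 1, 8, 8, 0, 4)
  "392564" → prefix "392" already present; 3 new (5, 6, 4)
  "39292360365" → prefix "3929" already present; 7 new (2, 3, 6, 0, 3, 6, 5)
  "395" → prefix "395" already present; 0 new (none)
  "3959118916" → prefix "3959118" already present; 3 new (9, 1, 6)
  "39256492234" → prefix "392564" already present; 5 new (9, 2, 2, 3, 4)
  "39716444" → prefix "3971" already present; 4 new (6, 4, 4, 4)
  "366343127" → prefix "3" already present; 8 new (6, 6, 3, 4, 3, 1, 2, 7)
  "39591177" → prefix "395911" already present; 2 new (7, 7)
  "39591171" → prefix "3959117" already present; 1 new (1)
  "39526030" → prefix "395" already present; 5 new (2, 6, 0, 3, 0)
  "359" → prefix "3" already present; 2 new (5, 9)
Total nodes = 4 + 9 + 8 + 3 + 7 + 0 + 3 + 5 + 4 + 8 + 2 + 1 + 5 + 2 = 61

61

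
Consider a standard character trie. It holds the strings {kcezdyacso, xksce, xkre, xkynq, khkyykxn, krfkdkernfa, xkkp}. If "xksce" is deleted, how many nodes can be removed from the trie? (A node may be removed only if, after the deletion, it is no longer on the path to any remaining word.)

3

After clearing the end-marker at "xksce", prune upward until reaching a node still needed by another word.
The suffix "sce" (3 nodes) is used only by "xksce"; the node for "xk" still has the child "r", so pruning stops there.
Nodes removed: 3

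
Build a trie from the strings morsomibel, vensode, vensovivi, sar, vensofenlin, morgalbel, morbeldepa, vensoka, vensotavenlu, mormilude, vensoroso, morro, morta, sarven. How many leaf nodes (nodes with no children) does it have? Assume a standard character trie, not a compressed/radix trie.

A leaf is a node with no children — equivalently, the end of a word that is not a proper prefix of any other stored word.
Those words: "morbeldepa", "morgalbel", "mormilude", "morro", "morsomibel", "morta", "sarven", "vensode", "vensofenlin", "vensoka", "vensoroso", "vensotavenlu", "vensovivi"
Leaf count: 13

13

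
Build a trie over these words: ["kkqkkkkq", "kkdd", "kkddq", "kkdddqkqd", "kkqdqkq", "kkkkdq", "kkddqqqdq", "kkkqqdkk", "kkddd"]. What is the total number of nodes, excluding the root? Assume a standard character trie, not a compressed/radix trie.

Count nodes per top-level branch (shared prefixes stored once):
  'k'-branch (kkdd, kkddd, kkdddqkqd, kkddq, kkddqqqdq, kkkkdq, kkkqqdkk, kkqdqkq, kkqkkkkq): 33 nodes
Sum: 33

33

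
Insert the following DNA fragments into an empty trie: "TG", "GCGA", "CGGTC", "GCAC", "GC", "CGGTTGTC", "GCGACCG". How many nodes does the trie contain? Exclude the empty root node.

Trace insertions, counting only characters that open a new branch:
  "TG" → 2 new (T, G)
  "GCGA" → 4 new (G, C, G, A)
  "CGGTC" → 5 new (C, G, G, T, C)
  "GCAC" → prefix "GC" already present; 2 new (A, C)
  "GC" → prefix "GC" already present; 0 new (none)
  "CGGTTGTC" → prefix "CGGT" already present; 4 new (T, G, T, C)
  "GCGACCG" → prefix "GCGA" already present; 3 new (C, C, G)
Total nodes = 2 + 4 + 5 + 2 + 0 + 4 + 3 = 20

20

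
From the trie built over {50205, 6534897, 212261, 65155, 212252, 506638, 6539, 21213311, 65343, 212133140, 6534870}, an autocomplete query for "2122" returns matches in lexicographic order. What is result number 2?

Words with prefix "2122", in lexicographic order: "212252", "212261"
The 2nd is 212261.

212261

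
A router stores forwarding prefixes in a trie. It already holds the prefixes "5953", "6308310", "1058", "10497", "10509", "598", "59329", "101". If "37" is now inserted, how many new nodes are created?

2

"37" shares no prefix with any stored word, so all 2 characters open new nodes.
2 − 0 = 2 new nodes.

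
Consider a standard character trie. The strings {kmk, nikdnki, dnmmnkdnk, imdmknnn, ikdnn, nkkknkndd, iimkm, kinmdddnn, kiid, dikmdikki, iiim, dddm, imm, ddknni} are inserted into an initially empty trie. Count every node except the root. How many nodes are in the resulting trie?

71

Count nodes per top-level branch (shared prefixes stored once):
  'd'-branch (dddm, ddknni, dikmdikki, dnmmnkdnk): 24 nodes
  'i'-branch (iiim, iimkm, ikdnn, imdmknnn, imm): 19 nodes
  'k'-branch (kiid, kinmdddnn, kmk): 13 nodes
  'n'-branch (nikdnki, nkkknkndd): 15 nodes
Sum: 71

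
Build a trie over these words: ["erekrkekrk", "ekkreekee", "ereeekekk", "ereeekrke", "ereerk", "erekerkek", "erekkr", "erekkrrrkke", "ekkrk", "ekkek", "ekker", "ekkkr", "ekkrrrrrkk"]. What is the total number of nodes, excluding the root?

Count nodes per top-level branch (shared prefixes stored once):
  'e'-branch (ekkek, ekker, ekkkr, ekkreekee, ekkrk, ekkrrrrrkk, ereeekekk, ereeekrke, ereerk, erekerkek, erekkr, erekkrrrkke, erekrkekrk): 53 nodes
Sum: 53

53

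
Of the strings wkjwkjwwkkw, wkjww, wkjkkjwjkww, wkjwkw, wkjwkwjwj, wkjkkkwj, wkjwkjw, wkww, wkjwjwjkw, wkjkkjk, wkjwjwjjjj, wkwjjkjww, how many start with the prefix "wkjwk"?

Walk to "wkjwk"; the words in its subtree are exactly those with that prefix.
Matches: "wkjwkjw", "wkjwkjwwkkw", "wkjwkw", "wkjwkwjwj"
Count: 4

4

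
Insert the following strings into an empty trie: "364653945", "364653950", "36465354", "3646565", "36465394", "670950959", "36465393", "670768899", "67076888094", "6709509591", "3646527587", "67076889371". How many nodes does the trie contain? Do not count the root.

44

For each word, the new-node count is its length minus the longest prefix already in the trie:
  "364653945" → 9 new (3, 6, 4, 6, 5, 3, 9, 4, 5)
  "364653950" → prefix "3646539" already present; 2 new (5, 0)
  "36465354" → prefix "364653" already present; 2 new (5, 4)
  "3646565" → prefix "36465" already present; 2 new (6, 5)
  "36465394" → prefix "36465394" already present; 0 new (none)
  "670950959" → 9 new (6, 7, 0, 9, 5, 0, 9, 5, 9)
  "36465393" → prefix "3646539" already present; 1 new (3)
  "670768899" → prefix "670" already present; 6 new (7, 6, 8, 8, 9, 9)
  "67076888094" → prefix "6707688" already present; 4 new (8, 0, 9, 4)
  "6709509591" → prefix "670950959" already present; 1 new (1)
  "3646527587" → prefix "36465" already present; 5 new (2, 7, 5, 8, 7)
  "67076889371" → prefix "67076889" already present; 3 new (3, 7, 1)
Total nodes = 9 + 2 + 2 + 2 + 0 + 9 + 1 + 6 + 4 + 1 + 5 + 3 = 44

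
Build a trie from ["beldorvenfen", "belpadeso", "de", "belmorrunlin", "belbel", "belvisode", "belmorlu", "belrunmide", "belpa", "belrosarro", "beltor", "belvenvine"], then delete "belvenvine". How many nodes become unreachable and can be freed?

Walk "belvenvine" from the leaf back toward the root, removing each node that no remaining word uses.
The suffix "envine" (6 nodes) is used only by "belvenvine"; the node for "belv" still has the child "i", so pruning stops there.
Nodes removed: 6

6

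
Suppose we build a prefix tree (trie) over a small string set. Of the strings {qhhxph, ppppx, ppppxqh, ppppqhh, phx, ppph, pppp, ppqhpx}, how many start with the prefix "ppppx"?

2

Walk to "ppppx"; the words in its subtree are exactly those with that prefix.
Matches: "ppppx", "ppppxqh"
Count: 2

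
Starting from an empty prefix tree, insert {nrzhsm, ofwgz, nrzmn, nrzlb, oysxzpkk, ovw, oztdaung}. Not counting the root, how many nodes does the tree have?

31

Trace insertions, counting only characters that open a new branch:
  "nrzhsm" → 6 new (n, r, z, h, s, m)
  "ofwgz" → 5 new (o, f, w, g, z)
  "nrzmn" → prefix "nrz" already present; 2 new (m, n)
  "nrzlb" → prefix "nrz" already present; 2 new (l, b)
  "oysxzpkk" → prefix "o" already present; 7 new (y, s, x, z, p, k, k)
  "ovw" → prefix "o" already present; 2 new (v, w)
  "oztdaung" → prefix "o" already present; 7 new (z, t, d, a, u, n, g)
Total nodes = 6 + 5 + 2 + 2 + 7 + 2 + 7 = 31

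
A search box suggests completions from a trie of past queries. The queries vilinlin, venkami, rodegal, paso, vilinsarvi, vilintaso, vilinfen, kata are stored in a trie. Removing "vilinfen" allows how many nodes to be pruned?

3

Walk "vilinfen" from the leaf back toward the root, removing each node that no remaining word uses.
The suffix "fen" (3 nodes) is used only by "vilinfen"; the node for "vilin" still has the child "l", so pruning stops there.
Nodes removed: 3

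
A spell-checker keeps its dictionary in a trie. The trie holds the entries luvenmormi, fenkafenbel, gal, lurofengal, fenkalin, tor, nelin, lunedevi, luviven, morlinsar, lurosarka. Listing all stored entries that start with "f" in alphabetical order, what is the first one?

Words with prefix "f", in lexicographic order: "fenkafenbel", "fenkalin"
The 1st is fenkafenbel.

fenkafenbel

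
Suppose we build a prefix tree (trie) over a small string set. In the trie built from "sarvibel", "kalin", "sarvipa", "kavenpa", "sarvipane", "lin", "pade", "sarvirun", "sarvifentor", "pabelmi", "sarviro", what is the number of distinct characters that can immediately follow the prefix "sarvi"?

4

The children of the "sarvi" node are the distinct next characters among strings starting with "sarvi".
Characters that immediately follow "sarvi" among the stored strings: {b, f, p, r}.
That node has 4 child edges.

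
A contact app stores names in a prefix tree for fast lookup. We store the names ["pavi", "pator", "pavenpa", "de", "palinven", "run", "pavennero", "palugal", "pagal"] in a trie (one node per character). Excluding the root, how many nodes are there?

For each word, the new-node count is its length minus the longest prefix already in the trie:
  "pavi" → 4 new (p, a, v, i)
  "pator" → prefix "pa" already present; 3 new (t, o, r)
  "pavenpa" → prefix "pav" already present; 4 new (e, n, p, a)
  "de" → 2 new (d, e)
  "palinven" → prefix "pa" already present; 6 new (l, i, n, v, e, n)
  "run" → 3 new (r, u, n)
  "pavennero" → prefix "paven" already present; 4 new (n, e, r, o)
  "palugal" → prefix "pal" already present; 4 new (u, g, a, l)
  "pagal" → prefix "pa" already present; 3 new (g, a, l)
Total nodes = 4 + 3 + 4 + 2 + 6 + 3 + 4 + 4 + 3 = 33

33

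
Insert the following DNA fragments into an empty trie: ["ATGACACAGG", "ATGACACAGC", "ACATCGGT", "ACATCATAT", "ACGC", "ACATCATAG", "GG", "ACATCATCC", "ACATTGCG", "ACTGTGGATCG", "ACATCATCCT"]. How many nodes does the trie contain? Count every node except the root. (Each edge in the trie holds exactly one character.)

43

For each word, the new-node count is its length minus the longest prefix already in the trie:
  "ATGACACAGG" → 10 new (A, T, G, A, C, A, C, A, G, G)
  "ATGACACAGC" → prefix "ATGACACAG" already present; 1 new (C)
  "ACATCGGT" → prefix "A" already present; 7 new (C, A, T, C, G, G, T)
  "ACATCATAT" → prefix "ACATC" already present; 4 new (A, T, A, T)
  "ACGC" → prefix "AC" already present; 2 new (G, C)
  "ACATCATAG" → prefix "ACATCATA" already present; 1 new (G)
  "GG" → 2 new (G, G)
  "ACATCATCC" → prefix "ACATCAT" already present; 2 new (C, C)
  "ACATTGCG" → prefix "ACAT" already present; 4 new (T, G, C, G)
  "ACTGTGGATCG" → prefix "AC" already present; 9 new (T, G, T, G, G, A, T, C, G)
  "ACATCATCCT" → prefix "ACATCATCC" already present; 1 new (T)
Total nodes = 10 + 1 + 7 + 4 + 2 + 1 + 2 + 2 + 4 + 9 + 1 = 43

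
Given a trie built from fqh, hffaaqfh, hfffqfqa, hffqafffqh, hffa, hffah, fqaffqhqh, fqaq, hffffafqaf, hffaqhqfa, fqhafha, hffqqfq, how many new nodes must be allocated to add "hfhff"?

"hf" is already a path in the trie; the remaining "hff" must be added.
Each of the 3 remaining characters creates one node.

3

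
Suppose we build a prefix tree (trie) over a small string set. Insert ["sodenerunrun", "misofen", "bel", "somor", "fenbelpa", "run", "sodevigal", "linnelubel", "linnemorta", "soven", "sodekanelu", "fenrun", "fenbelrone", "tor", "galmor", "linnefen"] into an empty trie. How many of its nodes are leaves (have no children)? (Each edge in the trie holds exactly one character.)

16

A leaf is a node with no children — equivalently, the end of a word that is not a proper prefix of any other stored word.
Those words: "bel", "fenbelpa", "fenbelrone", "fenrun", "galmor", "linnefen", "linnelubel", "linnemorta", "misofen", "run", "sodekanelu", "sodenerunrun", "sodevigal", "somor", "soven", "tor"
Leaf count: 16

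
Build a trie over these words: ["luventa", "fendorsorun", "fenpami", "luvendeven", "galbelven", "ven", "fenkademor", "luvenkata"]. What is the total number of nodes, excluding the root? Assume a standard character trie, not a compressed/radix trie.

50

For each word, the new-node count is its length minus the longest prefix already in the trie:
  "luventa" → 7 new (l, u, v, e, n, t, a)
  "fendorsorun" → 11 new (f, e, n, d, o, r, s, o, r, u, n)
  "fenpami" → prefix "fen" already present; 4 new (p, a, m, i)
  "luvendeven" → prefix "luven" already present; 5 new (d, e, v, e, n)
  "galbelven" → 9 new (g, a, l, b, e, l, v, e, n)
  "ven" → 3 new (v, e, n)
  "fenkademor" → prefix "fen" already present; 7 new (k, a, d, e, m, o, r)
  "luvenkata" → prefix "luven" already present; 4 new (k, a, t, a)
Total nodes = 7 + 11 + 4 + 5 + 9 + 3 + 7 + 4 = 50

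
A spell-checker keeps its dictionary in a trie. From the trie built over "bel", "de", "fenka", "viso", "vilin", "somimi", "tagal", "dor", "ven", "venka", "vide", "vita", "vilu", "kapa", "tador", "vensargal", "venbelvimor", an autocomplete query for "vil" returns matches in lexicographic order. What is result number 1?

Filter for "vil…" and sort: "vilin", "vilu"
The 1st is vilin.

vilin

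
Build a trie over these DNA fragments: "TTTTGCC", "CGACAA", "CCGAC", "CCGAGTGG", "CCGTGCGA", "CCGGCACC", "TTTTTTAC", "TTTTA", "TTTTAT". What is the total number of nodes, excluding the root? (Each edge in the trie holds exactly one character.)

37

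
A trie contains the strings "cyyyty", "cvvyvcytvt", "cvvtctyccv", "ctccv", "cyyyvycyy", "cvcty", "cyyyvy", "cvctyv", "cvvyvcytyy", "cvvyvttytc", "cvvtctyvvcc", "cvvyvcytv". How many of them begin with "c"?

12

Walk to "c"; the words in its subtree are exactly those with that prefix.
Matches: "ctccv", "cvcty", "cvctyv", "cvvtctyccv", "cvvtctyvvcc", "cvvyvcytv", "cvvyvcytvt", "cvvyvcytyy", "cvvyvttytc", "cyyyty", "cyyyvy", "cyyyvycyy"
Count: 12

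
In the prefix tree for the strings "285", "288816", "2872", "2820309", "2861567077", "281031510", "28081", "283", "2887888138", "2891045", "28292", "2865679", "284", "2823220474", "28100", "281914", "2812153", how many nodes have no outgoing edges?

17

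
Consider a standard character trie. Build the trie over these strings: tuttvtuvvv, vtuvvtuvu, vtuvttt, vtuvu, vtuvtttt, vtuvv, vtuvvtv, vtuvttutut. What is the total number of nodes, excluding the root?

29

Insert word by word; a character creates a node only if that edge doesn't already exist:
  "tuttvtuvvv" → 10 new (t, u, t, t, v, t, u, v, v, v)
  "vtuvvtuvu" → 9 new (v, t, u, v, v, t, u, v, u)
  "vtuvttt" → prefix "vtuv" already present; 3 new (t, t, t)
  "vtuvu" → prefix "vtuv" already present; 1 new (u)
  "vtuvtttt" → prefix "vtuvttt" already present; 1 new (t)
  "vtuvv" → prefix "vtuvv" already present; 0 new (none)
  "vtuvvtv" → prefix "vtuvvt" already present; 1 new (v)
  "vtuvttutut" → prefix "vtuvtt" already present; 4 new (u, t, u, t)
Total nodes = 10 + 9 + 3 + 1 + 1 + 0 + 1 + 4 = 29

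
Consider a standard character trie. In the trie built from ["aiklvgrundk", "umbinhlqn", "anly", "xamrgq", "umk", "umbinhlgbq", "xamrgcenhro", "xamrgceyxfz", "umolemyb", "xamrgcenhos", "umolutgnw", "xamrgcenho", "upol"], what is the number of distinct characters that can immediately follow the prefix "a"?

2

The children of the "a" node are the distinct next characters among strings starting with "a".
Distinct next characters after "a": i, n.
That node has 2 child edges.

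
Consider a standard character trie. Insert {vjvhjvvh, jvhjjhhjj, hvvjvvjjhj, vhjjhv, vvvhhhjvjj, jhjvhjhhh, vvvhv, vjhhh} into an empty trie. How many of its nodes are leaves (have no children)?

Leaves are exactly the stored words that no other stored word extends.
Those words: "hvvjvvjjhj", "jhjvhjhhh", "jvhjjhhjj", "vhjjhv", "vjhhh", "vjvhjvvh", "vvvhhhjvjj", "vvvhv"
Leaf count: 8

8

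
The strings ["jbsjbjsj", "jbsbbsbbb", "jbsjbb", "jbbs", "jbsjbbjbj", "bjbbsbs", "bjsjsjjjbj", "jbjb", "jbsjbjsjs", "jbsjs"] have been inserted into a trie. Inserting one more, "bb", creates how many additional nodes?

1

Walking "bb" from the root, the first 1 characters ("b") follow existing edges; "b" is the first miss.
Each of the 1 remaining characters creates one node.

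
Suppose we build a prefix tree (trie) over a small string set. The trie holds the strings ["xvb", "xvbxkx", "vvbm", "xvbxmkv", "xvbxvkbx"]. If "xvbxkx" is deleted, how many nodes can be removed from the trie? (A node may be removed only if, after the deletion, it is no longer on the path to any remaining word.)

2

After clearing the end-marker at "xvbxkx", prune upward until reaching a node still needed by another word.
The suffix "kx" (2 nodes) is used only by "xvbxkx"; the node for "xvbx" still has the child "m", so pruning stops there.
Nodes removed: 2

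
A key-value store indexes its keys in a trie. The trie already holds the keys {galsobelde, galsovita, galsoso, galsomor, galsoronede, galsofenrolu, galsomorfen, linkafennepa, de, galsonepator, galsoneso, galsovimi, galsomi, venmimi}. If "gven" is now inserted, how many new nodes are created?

Walking "gven" from the root, the first 1 characters ("g") follow existing edges; "v" is the first miss.
So 4 − 1 = 3 new nodes.

3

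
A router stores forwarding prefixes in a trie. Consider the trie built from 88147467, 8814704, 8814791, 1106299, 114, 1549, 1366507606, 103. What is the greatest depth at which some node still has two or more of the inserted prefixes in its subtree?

5

The deepest shared node is where two words last agree before diverging.
e.g. "8814704" and "88147467" share the prefix "88147" of length 5; no pair shares a longer one.
Longest shared-prefix length: 5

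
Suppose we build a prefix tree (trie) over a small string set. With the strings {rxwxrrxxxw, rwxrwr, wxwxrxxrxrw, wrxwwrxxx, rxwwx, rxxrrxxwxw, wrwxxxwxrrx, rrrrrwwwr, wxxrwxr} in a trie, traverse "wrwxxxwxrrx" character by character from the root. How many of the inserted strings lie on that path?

1

Traverse "wrwxxxwxrrx" character by character; count nodes along the way that are marked as word ends.
Prefixes of the query that are stored words: "wrwxxxwxrrx"
Count: 1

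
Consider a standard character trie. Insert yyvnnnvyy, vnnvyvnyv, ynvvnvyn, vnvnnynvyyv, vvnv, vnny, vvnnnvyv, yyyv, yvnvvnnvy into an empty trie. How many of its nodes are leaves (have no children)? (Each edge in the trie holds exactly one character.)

9

Leaves are exactly the stored words that no other stored word extends.
Those words: "vnnvyvnyv", "vnny", "vnvnnynvyyv", "vvnnnvyv", "vvnv", "ynvvnvyn", "yvnvvnnvy", "yyvnnnvyy", "yyyv"
Leaf count: 9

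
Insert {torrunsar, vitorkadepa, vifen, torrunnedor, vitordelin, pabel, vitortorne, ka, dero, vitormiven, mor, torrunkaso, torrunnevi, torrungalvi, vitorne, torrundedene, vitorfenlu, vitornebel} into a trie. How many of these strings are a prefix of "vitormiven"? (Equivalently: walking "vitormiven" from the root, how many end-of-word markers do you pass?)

Check each prefix of "vitormiven" against the stored set — each match is an end-marker on the path.
Prefixes of the query that are stored words: "vitormiven"
Count: 1

1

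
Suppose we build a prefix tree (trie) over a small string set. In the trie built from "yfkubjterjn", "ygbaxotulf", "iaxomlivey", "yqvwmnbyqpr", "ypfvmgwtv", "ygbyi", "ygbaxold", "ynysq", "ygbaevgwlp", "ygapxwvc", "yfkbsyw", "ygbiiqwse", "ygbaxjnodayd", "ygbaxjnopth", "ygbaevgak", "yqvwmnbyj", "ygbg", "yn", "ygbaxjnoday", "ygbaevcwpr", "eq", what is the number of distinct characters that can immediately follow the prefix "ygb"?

Walk "ygb" from the root, arriving at one node.
Characters that immediately follow "ygb" among the stored strings: {a, g, i, y}.
That node has 4 child edges.

4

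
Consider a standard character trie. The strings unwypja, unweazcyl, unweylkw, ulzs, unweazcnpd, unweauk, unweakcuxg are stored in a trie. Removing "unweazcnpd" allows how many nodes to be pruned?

3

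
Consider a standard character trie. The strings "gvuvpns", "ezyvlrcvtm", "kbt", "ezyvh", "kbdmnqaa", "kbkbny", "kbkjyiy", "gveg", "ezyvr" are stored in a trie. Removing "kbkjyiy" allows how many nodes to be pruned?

After clearing the end-marker at "kbkjyiy", prune upward until reaching a node still needed by another word.
The suffix "jyiy" (4 nodes) is used only by "kbkjyiy"; the node for "kbk" still has the child "b", so pruning stops there.
Nodes removed: 4

4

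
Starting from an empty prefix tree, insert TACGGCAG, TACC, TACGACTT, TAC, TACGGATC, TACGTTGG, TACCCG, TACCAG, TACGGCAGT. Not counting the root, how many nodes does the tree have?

25

Count nodes per top-level branch (shared prefixes stored once):
  'T'-branch (TAC, TACC, TACCAG, TACCCG, TACGACTT, TACGGATC, TACGGCAG, TACGGCAGT, TACGTTGG): 25 nodes
Sum: 25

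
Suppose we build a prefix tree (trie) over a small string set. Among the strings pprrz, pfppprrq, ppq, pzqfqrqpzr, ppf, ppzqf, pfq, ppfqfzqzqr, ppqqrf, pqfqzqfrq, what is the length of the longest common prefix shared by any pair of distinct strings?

3

Look for the deepest trie node that still has at least two words in its subtree.
e.g. "ppf" and "ppfqfzqzqr" share the prefix "ppf" of length 3; no pair shares a longer one.
Longest shared-prefix length: 3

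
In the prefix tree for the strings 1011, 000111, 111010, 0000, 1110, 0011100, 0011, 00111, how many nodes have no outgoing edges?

A leaf is a node with no children — equivalently, the end of a word that is not a proper prefix of any other stored word.
Those words: "0000", "000111", "0011100", "1011", "111010"
Leaf count: 5

5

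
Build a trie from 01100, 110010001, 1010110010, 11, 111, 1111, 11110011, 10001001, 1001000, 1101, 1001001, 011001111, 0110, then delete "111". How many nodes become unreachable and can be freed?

A node on "111"'s path can go only if nothing else ends at it or branches off below it.
Every node on "111" is still needed (e.g. by "1111"), so nothing is freed.
Nodes removed: 0

0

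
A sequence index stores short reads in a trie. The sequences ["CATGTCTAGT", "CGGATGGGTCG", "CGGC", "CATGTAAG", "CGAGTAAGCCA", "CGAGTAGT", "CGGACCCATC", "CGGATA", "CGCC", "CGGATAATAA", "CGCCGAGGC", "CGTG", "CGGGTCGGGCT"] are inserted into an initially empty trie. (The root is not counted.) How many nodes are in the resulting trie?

Insert word by word; a character creates a node only if that edge doesn't already exist:
  "CATGTCTAGT" → 10 new (C, A, T, G, T, C, T, A, G, T)
  "CGGATGGGTCG" → prefix "C" already present; 10 new (G, G, A, T, G, G, G, T, C, G)
  "CGGC" → prefix "CGG" already present; 1 new (C)
  "CATGTAAG" → prefix "CATGT" already present; 3 new (A, A, G)
  "CGAGTAAGCCA" → prefix "CG" already present; 9 new (A, G, T, A, A, G, C, C, A)
  "CGAGTAGT" → prefix "CGAGTA" already present; 2 new (G, T)
  "CGGACCCATC" → prefix "CGGA" already present; 6 new (C, C, C, A, T, C)
  "CGGATA" → prefix "CGGAT" already present; 1 new (A)
  "CGCC" → prefix "CG" already present; 2 new (C, C)
  "CGGATAATAA" → prefix "CGGATA" already present; 4 new (A, T, A, A)
  "CGCCGAGGC" → prefix "CGCC" already present; 5 new (G, A, G, G, C)
  "CGTG" → prefix "CG" already present; 2 new (T, G)
  "CGGGTCGGGCT" → prefix "CGG" already present; 8 new (G, T, C, G, G, G, C, T)
Total nodes = 10 + 10 + 1 + 3 + 9 + 2 + 6 + 1 + 2 + 4 + 5 + 2 + 8 = 63

63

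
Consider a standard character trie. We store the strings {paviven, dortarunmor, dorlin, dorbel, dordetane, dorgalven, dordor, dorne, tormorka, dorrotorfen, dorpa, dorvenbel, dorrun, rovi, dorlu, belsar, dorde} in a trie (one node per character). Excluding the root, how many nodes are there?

77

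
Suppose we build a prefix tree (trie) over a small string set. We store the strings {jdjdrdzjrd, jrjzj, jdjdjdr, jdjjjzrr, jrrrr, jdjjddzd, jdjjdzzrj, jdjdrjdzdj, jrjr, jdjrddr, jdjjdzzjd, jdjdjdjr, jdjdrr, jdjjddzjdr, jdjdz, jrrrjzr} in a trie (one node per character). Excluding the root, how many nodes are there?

55

Trace insertions, counting only characters that open a new branch:
  "jdjdrdzjrd" → 10 new (j, d, j, d, r, d, z, j, r, d)
  "jrjzj" → prefix "j" already present; 4 new (r, j, z, j)
  "jdjdjdr" → prefix "jdjd" already present; 3 new (j, d, r)
  "jdjjjzrr" → prefix "jdj" already present; 5 new (j, j, z, r, r)
  "jrrrr" → prefix "jr" already present; 3 new (r, r, r)
  "jdjjddzd" → prefix "jdjj" already present; 4 new (d, d, z, d)
  "jdjjdzzrj" → prefix "jdjjd" already present; 4 new (z, z, r, j)
  "jdjdrjdzdj" → prefix "jdjdr" already present; 5 new (j, d, z, d, j)
  "jrjr" → prefix "jrj" already present; 1 new (r)
  "jdjrddr" → prefix "jdj" already present; 4 new (r, d, d, r)
  "jdjjdzzjd" → prefix "jdjjdzz" already present; 2 new (j, d)
  "jdjdjdjr" → prefix "jdjdjd" already present; 2 new (j, r)
  "jdjdrr" → prefix "jdjdr" already present; 1 new (r)
  "jdjjddzjdr" → prefix "jdjjddz" already present; 3 new (j, d, r)
  "jdjdz" → prefix "jdjd" already present; 1 new (z)
  "jrrrjzr" → prefix "jrrr" already present; 3 new (j, z, r)
Total nodes = 10 + 4 + 3 + 5 + 3 + 4 + 4 + 5 + 1 + 4 + 2 + 2 + 1 + 3 + 1 + 3 = 55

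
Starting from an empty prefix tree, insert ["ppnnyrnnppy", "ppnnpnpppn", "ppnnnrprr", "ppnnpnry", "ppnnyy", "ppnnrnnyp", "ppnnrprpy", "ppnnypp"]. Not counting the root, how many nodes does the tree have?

36

Insert word by word; a character creates a node only if that edge doesn't already exist:
  "ppnnyrnnppy" → 11 new (p, p, n, n, y, r, n, n, p, p, y)
  "ppnnpnpppn" → prefix "ppnn" already present; 6 new (p, n, p, p, p, n)
  "ppnnnrprr" → prefix "ppnn" already present; 5 new (n, r, p, r, r)
  "ppnnpnry" → prefix "ppnnpn" already present; 2 new (r, y)
  "ppnnyy" → prefix "ppnny" already present; 1 new (y)
  "ppnnrnnyp" → prefix "ppnn" already present; 5 new (r, n, n, y, p)
  "ppnnrprpy" → prefix "ppnnr" already present; 4 new (p, r, p, y)
  "ppnnypp" → prefix "ppnny" already present; 2 new (p, p)
Total nodes = 11 + 6 + 5 + 2 + 1 + 5 + 4 + 2 = 36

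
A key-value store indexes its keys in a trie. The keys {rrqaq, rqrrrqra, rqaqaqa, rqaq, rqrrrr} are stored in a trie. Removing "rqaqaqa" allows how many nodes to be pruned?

A node on "rqaqaqa"'s path can go only if nothing else ends at it or branches off below it.
The suffix "aqa" (3 nodes) is used only by "rqaqaqa"; "rqaq" is itself a stored word, so pruning stops there.
Nodes removed: 3

3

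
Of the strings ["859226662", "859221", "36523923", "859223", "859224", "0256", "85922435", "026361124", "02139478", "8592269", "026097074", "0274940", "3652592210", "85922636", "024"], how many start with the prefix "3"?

Traverse to the node for "3", then collect every word in that subtree.
Words under "3": 36523923, 3652592210
Count: 2

2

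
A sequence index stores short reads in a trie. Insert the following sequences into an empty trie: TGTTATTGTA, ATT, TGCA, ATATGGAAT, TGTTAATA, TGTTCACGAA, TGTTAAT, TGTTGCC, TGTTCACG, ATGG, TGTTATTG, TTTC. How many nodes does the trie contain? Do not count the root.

Trie structure (* marks end of a word):
(root)
├─ A
│  └─ T
│     ├─ A
│     │  └─ T
│     │     └─ G
│     │        └─ G
│     │           └─ A
│     │              └─ A
│     │                 └─ T *
│     ├─ G
│     │  └─ G *
│     └─ T *
└─ T
   ├─ G
   │  ├─ C
   │  │  └─ A *
   │  └─ T
   │     └─ T
   │        ├─ A
   │        │  ├─ A
   │        │  │  └─ T *
   │        │  │     └─ A *
   │        │  └─ T
   │        │     └─ T
   │        │        └─ G *
   │        │           └─ T
   │        │              └─ A *
   │        ├─ C
   │        │  └─ A
   │        │     └─ C
   │        │        └─ G *
   │        │           └─ A
   │        │              └─ A *
   │        └─ G
   │           └─ C
   │              └─ C *
   └─ T
      └─ T
         └─ C *
Counting every labelled node above: 39.

39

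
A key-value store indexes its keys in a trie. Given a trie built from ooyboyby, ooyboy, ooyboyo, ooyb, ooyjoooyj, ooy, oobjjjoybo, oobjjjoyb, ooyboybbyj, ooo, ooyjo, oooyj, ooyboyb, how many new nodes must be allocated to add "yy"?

2

"yy" shares no prefix with any stored word, so all 2 characters open new nodes.
2 − 0 = 2 new nodes.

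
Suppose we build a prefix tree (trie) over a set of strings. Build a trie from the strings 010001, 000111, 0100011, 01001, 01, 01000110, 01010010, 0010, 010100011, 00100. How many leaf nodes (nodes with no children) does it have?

6

A leaf is a node with no children — equivalently, the end of a word that is not a proper prefix of any other stored word.
Those words: "000111", "00100", "01000110", "01001", "010100011", "01010010"
Leaf count: 6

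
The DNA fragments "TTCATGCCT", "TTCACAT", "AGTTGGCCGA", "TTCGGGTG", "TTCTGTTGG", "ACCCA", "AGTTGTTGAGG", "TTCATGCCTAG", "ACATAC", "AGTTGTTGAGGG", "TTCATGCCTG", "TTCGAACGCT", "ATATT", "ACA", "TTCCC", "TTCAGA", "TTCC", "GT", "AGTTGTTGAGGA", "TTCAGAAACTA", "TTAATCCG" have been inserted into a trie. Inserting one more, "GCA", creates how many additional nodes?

"G" is already a path in the trie; the remaining "CA" must be added.
Each of the 2 remaining characters creates one node.

2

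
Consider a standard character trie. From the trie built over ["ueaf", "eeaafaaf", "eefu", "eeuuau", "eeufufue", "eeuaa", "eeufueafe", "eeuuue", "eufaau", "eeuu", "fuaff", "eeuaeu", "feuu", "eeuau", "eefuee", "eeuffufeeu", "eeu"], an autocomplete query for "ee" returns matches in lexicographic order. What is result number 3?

eefuee

DFS of the "ee" subtree visits, in order: "eeaafaaf", "eefu", "eefuee", "eeu", "eeuaa", "eeuaeu", "eeuau", "eeuffufeeu", "eeufueafe", "eeufufue", "eeuu", "eeuuau", "eeuuue"
The 3rd is eefuee.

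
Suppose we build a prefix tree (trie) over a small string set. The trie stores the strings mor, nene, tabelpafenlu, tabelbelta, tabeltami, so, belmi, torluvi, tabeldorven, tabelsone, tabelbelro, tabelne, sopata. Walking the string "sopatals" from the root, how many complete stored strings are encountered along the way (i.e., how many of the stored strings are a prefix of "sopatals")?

Walk "sopatals" from the root; an end-of-word marker is hit whenever a stored word is a prefix of "sopatals".
Prefixes of the query that are stored words: "so", "sopata"
Count: 2

2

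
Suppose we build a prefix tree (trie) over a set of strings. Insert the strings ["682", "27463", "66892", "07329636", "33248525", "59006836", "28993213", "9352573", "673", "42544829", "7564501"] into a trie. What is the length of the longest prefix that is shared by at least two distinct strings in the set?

1

Look for the deepest trie node that still has at least two words in its subtree.
e.g. "27463" and "28993213" share the prefix "2" of length 1; no pair shares a longer one.
Longest shared-prefix length: 1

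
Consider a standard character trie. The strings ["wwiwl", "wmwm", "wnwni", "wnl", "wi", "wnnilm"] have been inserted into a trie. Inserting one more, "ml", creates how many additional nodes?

2

No existing word starts with "m", so every character of "ml" needs a new node.
2 − 0 = 2 new nodes.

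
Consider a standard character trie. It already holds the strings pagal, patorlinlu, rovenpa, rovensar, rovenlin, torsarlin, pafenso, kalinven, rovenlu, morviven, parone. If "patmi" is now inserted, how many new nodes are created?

2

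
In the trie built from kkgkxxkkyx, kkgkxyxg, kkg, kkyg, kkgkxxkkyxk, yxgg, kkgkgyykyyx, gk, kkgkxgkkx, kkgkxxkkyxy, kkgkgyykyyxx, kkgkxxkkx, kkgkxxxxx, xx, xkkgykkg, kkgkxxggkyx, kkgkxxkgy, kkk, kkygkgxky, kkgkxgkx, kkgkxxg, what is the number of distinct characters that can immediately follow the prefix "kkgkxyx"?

Walk "kkgkxyx" from the root, arriving at one node.
Distinct next characters after "kkgkxyx": g.
That node has 1 child edge.

1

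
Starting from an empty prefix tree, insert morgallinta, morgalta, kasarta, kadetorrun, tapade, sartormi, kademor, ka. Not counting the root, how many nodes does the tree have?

Count nodes per top-level branch (shared prefixes stored once):
  'k'-branch (ka, kademor, kadetorrun, kasarta): 18 nodes
  'm'-branch (morgallinta, morgalta): 13 nodes
  's'-branch (sartormi): 8 nodes
  't'-branch (tapade): 6 nodes
Sum: 45

45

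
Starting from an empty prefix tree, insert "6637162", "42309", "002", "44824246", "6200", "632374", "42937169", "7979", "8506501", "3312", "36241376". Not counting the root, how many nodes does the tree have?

58

For each word, the new-node count is its length minus the longest prefix already in the trie:
  "6637162" → 7 new (6, 6, 3, 7, 1, 6, 2)
  "42309" → 5 new (4, 2, 3, 0, 9)
  "002" → 3 new (0, 0, 2)
  "44824246" → prefix "4" already present; 7 new (4, 8, 2, 4, 2, 4, 6)
  "6200" → prefix "6" already present; 3 new (2, 0, 0)
  "632374" → prefix "6" already present; 5 new (3, 2, 3, 7, 4)
  "42937169" → prefix "42" already present; 6 new (9, 3, 7, 1, 6, 9)
  "7979" → 4 new (7, 9, 7, 9)
  "8506501" → 7 new (8, 5, 0, 6, 5, 0, 1)
  "3312" → 4 new (3, 3, 1, 2)
  "36241376" → prefix "3" already present; 7 new (6, 2, 4, 1, 3, 7, 6)
Total nodes = 7 + 5 + 3 + 7 + 3 + 5 + 6 + 4 + 7 + 4 + 7 = 58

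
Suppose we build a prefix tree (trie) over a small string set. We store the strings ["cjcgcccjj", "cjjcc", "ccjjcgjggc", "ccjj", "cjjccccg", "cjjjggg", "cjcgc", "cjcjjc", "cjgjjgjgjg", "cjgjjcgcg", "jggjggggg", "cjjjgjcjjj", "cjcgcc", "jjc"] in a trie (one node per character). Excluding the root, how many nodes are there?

59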